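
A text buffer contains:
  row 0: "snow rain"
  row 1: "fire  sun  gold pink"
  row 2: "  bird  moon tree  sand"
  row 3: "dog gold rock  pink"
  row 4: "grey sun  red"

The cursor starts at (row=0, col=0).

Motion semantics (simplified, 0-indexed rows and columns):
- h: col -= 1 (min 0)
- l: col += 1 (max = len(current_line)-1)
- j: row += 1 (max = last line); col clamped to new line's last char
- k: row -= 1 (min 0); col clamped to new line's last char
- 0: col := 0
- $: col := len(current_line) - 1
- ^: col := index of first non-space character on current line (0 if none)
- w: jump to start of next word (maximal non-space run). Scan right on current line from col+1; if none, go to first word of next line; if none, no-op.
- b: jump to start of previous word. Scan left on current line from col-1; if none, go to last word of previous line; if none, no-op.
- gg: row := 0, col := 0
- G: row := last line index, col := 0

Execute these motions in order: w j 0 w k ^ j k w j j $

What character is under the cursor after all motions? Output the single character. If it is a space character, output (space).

After 1 (w): row=0 col=5 char='r'
After 2 (j): row=1 col=5 char='_'
After 3 (0): row=1 col=0 char='f'
After 4 (w): row=1 col=6 char='s'
After 5 (k): row=0 col=6 char='a'
After 6 (^): row=0 col=0 char='s'
After 7 (j): row=1 col=0 char='f'
After 8 (k): row=0 col=0 char='s'
After 9 (w): row=0 col=5 char='r'
After 10 (j): row=1 col=5 char='_'
After 11 (j): row=2 col=5 char='d'
After 12 ($): row=2 col=22 char='d'

Answer: d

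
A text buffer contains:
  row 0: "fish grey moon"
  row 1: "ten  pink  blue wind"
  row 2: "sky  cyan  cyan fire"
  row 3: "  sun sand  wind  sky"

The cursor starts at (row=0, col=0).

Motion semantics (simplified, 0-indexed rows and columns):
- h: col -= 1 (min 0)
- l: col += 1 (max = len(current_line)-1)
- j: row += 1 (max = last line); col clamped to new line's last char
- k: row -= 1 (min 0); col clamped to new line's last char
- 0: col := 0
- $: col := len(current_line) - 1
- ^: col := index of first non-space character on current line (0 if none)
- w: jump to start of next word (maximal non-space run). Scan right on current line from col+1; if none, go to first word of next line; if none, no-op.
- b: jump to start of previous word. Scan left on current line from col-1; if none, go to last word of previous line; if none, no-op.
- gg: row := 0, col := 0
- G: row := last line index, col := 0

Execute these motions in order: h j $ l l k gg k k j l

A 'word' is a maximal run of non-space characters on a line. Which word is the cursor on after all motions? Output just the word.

Answer: ten

Derivation:
After 1 (h): row=0 col=0 char='f'
After 2 (j): row=1 col=0 char='t'
After 3 ($): row=1 col=19 char='d'
After 4 (l): row=1 col=19 char='d'
After 5 (l): row=1 col=19 char='d'
After 6 (k): row=0 col=13 char='n'
After 7 (gg): row=0 col=0 char='f'
After 8 (k): row=0 col=0 char='f'
After 9 (k): row=0 col=0 char='f'
After 10 (j): row=1 col=0 char='t'
After 11 (l): row=1 col=1 char='e'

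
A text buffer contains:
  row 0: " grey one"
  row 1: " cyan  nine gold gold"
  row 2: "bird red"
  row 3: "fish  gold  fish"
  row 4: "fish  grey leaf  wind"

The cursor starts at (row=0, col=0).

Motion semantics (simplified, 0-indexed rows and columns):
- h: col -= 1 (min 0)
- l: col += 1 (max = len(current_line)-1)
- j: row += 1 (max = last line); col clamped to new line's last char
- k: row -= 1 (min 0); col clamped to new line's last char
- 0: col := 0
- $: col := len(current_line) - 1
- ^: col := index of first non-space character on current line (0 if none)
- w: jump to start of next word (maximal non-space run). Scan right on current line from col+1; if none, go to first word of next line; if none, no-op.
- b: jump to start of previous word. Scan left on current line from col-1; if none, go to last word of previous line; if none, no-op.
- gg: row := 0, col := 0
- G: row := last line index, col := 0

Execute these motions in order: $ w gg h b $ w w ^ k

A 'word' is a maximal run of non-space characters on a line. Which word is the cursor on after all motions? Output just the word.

After 1 ($): row=0 col=8 char='e'
After 2 (w): row=1 col=1 char='c'
After 3 (gg): row=0 col=0 char='_'
After 4 (h): row=0 col=0 char='_'
After 5 (b): row=0 col=0 char='_'
After 6 ($): row=0 col=8 char='e'
After 7 (w): row=1 col=1 char='c'
After 8 (w): row=1 col=7 char='n'
After 9 (^): row=1 col=1 char='c'
After 10 (k): row=0 col=1 char='g'

Answer: grey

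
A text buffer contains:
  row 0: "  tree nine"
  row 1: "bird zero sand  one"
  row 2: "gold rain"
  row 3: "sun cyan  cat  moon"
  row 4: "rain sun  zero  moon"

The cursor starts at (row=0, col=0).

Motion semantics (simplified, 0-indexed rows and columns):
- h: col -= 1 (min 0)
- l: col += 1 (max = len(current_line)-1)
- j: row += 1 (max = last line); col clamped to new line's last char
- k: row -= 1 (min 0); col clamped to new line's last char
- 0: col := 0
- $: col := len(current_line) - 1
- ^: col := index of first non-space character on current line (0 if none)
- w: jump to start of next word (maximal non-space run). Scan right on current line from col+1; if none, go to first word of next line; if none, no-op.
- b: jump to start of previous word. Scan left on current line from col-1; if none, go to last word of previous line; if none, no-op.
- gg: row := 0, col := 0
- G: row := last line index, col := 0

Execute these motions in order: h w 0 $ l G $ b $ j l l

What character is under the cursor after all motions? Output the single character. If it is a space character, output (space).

After 1 (h): row=0 col=0 char='_'
After 2 (w): row=0 col=2 char='t'
After 3 (0): row=0 col=0 char='_'
After 4 ($): row=0 col=10 char='e'
After 5 (l): row=0 col=10 char='e'
After 6 (G): row=4 col=0 char='r'
After 7 ($): row=4 col=19 char='n'
After 8 (b): row=4 col=16 char='m'
After 9 ($): row=4 col=19 char='n'
After 10 (j): row=4 col=19 char='n'
After 11 (l): row=4 col=19 char='n'
After 12 (l): row=4 col=19 char='n'

Answer: n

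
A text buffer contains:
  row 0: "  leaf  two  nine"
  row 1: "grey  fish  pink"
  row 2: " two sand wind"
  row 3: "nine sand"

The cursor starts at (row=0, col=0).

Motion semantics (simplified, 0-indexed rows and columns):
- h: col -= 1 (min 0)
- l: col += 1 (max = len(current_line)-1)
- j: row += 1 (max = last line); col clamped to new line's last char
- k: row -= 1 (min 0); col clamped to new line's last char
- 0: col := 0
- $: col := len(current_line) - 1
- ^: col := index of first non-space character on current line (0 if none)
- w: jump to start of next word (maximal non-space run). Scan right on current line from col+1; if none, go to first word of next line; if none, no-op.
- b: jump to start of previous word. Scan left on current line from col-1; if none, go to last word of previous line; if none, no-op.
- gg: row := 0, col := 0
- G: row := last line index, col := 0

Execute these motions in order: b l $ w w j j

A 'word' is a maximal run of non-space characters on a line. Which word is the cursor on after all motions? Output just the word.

After 1 (b): row=0 col=0 char='_'
After 2 (l): row=0 col=1 char='_'
After 3 ($): row=0 col=16 char='e'
After 4 (w): row=1 col=0 char='g'
After 5 (w): row=1 col=6 char='f'
After 6 (j): row=2 col=6 char='a'
After 7 (j): row=3 col=6 char='a'

Answer: sand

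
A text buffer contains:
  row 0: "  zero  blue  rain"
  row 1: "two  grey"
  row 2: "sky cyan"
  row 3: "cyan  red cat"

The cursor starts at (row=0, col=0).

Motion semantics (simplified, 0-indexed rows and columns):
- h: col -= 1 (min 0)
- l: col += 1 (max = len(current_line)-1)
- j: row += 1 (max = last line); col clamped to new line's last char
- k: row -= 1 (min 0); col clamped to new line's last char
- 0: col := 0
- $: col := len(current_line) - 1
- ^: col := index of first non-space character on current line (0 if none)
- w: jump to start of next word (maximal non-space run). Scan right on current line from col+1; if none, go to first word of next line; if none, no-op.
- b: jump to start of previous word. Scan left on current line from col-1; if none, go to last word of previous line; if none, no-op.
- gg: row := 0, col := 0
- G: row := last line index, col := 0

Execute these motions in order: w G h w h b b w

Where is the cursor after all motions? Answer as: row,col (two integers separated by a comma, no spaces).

Answer: 3,0

Derivation:
After 1 (w): row=0 col=2 char='z'
After 2 (G): row=3 col=0 char='c'
After 3 (h): row=3 col=0 char='c'
After 4 (w): row=3 col=6 char='r'
After 5 (h): row=3 col=5 char='_'
After 6 (b): row=3 col=0 char='c'
After 7 (b): row=2 col=4 char='c'
After 8 (w): row=3 col=0 char='c'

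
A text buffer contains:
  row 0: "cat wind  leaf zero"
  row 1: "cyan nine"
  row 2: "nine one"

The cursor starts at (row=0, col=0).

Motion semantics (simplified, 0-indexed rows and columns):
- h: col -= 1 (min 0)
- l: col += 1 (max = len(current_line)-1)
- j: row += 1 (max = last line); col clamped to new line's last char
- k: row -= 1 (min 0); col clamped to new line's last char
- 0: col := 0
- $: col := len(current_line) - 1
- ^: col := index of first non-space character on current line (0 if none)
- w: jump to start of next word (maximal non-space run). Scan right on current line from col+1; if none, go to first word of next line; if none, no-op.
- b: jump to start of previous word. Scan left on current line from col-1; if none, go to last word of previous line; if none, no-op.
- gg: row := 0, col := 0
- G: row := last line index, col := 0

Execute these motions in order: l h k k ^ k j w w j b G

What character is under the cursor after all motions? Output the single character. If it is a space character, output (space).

Answer: n

Derivation:
After 1 (l): row=0 col=1 char='a'
After 2 (h): row=0 col=0 char='c'
After 3 (k): row=0 col=0 char='c'
After 4 (k): row=0 col=0 char='c'
After 5 (^): row=0 col=0 char='c'
After 6 (k): row=0 col=0 char='c'
After 7 (j): row=1 col=0 char='c'
After 8 (w): row=1 col=5 char='n'
After 9 (w): row=2 col=0 char='n'
After 10 (j): row=2 col=0 char='n'
After 11 (b): row=1 col=5 char='n'
After 12 (G): row=2 col=0 char='n'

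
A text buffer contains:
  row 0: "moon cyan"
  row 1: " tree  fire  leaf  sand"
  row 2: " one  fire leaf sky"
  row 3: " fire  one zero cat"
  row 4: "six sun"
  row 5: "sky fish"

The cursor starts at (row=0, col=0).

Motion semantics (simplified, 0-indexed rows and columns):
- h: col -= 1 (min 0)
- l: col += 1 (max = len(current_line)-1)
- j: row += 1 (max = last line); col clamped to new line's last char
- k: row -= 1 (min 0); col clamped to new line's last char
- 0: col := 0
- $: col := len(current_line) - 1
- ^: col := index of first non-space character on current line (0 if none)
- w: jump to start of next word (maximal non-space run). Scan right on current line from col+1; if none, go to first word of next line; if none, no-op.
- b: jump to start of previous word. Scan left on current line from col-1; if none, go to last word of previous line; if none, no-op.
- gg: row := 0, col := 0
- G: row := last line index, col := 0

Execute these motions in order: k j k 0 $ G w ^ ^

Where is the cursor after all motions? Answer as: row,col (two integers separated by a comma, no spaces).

Answer: 5,0

Derivation:
After 1 (k): row=0 col=0 char='m'
After 2 (j): row=1 col=0 char='_'
After 3 (k): row=0 col=0 char='m'
After 4 (0): row=0 col=0 char='m'
After 5 ($): row=0 col=8 char='n'
After 6 (G): row=5 col=0 char='s'
After 7 (w): row=5 col=4 char='f'
After 8 (^): row=5 col=0 char='s'
After 9 (^): row=5 col=0 char='s'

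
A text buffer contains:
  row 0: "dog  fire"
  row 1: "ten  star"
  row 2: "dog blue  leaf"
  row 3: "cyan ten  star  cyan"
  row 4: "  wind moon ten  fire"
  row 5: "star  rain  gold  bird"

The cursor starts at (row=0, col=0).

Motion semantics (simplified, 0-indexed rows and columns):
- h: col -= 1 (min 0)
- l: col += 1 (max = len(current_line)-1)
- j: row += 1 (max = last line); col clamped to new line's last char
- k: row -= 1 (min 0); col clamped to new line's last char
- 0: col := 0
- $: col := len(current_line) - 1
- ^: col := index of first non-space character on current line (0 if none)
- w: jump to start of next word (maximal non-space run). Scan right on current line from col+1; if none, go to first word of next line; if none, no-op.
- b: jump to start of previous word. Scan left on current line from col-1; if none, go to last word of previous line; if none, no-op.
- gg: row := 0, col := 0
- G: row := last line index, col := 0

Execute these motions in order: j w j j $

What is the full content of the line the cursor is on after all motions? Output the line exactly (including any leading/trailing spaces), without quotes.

Answer: cyan ten  star  cyan

Derivation:
After 1 (j): row=1 col=0 char='t'
After 2 (w): row=1 col=5 char='s'
After 3 (j): row=2 col=5 char='l'
After 4 (j): row=3 col=5 char='t'
After 5 ($): row=3 col=19 char='n'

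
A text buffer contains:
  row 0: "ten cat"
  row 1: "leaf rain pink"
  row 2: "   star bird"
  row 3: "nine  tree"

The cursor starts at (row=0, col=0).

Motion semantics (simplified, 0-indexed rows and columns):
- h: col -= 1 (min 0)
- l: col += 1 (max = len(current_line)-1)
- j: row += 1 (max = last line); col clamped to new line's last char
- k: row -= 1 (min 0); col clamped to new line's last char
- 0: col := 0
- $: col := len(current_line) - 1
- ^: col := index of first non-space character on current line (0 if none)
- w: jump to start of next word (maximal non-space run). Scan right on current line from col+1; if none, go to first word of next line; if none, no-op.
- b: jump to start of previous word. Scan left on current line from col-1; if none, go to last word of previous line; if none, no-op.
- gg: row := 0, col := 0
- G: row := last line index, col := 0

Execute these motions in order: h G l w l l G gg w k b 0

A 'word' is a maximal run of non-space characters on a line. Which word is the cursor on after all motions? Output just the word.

After 1 (h): row=0 col=0 char='t'
After 2 (G): row=3 col=0 char='n'
After 3 (l): row=3 col=1 char='i'
After 4 (w): row=3 col=6 char='t'
After 5 (l): row=3 col=7 char='r'
After 6 (l): row=3 col=8 char='e'
After 7 (G): row=3 col=0 char='n'
After 8 (gg): row=0 col=0 char='t'
After 9 (w): row=0 col=4 char='c'
After 10 (k): row=0 col=4 char='c'
After 11 (b): row=0 col=0 char='t'
After 12 (0): row=0 col=0 char='t'

Answer: ten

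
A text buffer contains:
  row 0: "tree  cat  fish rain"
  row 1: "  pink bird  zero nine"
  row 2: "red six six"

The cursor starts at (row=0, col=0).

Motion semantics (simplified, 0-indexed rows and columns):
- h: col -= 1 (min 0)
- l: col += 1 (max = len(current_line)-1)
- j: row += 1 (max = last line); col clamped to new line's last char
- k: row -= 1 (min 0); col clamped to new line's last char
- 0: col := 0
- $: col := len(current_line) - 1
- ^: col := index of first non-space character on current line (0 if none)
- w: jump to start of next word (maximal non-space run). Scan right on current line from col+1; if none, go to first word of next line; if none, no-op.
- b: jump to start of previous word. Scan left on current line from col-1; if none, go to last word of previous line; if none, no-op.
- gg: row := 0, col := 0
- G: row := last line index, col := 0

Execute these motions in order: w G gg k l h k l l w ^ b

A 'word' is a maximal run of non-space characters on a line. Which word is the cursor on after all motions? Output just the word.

After 1 (w): row=0 col=6 char='c'
After 2 (G): row=2 col=0 char='r'
After 3 (gg): row=0 col=0 char='t'
After 4 (k): row=0 col=0 char='t'
After 5 (l): row=0 col=1 char='r'
After 6 (h): row=0 col=0 char='t'
After 7 (k): row=0 col=0 char='t'
After 8 (l): row=0 col=1 char='r'
After 9 (l): row=0 col=2 char='e'
After 10 (w): row=0 col=6 char='c'
After 11 (^): row=0 col=0 char='t'
After 12 (b): row=0 col=0 char='t'

Answer: tree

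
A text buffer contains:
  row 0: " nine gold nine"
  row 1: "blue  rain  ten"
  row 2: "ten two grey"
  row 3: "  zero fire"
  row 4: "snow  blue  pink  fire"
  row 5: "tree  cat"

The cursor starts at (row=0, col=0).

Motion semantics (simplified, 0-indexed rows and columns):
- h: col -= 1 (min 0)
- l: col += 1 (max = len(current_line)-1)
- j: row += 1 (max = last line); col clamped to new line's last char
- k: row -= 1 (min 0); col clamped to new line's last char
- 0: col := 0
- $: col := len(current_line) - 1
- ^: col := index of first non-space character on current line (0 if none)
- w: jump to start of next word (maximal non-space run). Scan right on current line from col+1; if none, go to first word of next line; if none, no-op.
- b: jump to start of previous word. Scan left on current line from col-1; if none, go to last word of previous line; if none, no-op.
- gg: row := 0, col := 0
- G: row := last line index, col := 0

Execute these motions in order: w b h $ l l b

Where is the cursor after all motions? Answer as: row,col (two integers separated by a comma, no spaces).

Answer: 0,11

Derivation:
After 1 (w): row=0 col=1 char='n'
After 2 (b): row=0 col=1 char='n'
After 3 (h): row=0 col=0 char='_'
After 4 ($): row=0 col=14 char='e'
After 5 (l): row=0 col=14 char='e'
After 6 (l): row=0 col=14 char='e'
After 7 (b): row=0 col=11 char='n'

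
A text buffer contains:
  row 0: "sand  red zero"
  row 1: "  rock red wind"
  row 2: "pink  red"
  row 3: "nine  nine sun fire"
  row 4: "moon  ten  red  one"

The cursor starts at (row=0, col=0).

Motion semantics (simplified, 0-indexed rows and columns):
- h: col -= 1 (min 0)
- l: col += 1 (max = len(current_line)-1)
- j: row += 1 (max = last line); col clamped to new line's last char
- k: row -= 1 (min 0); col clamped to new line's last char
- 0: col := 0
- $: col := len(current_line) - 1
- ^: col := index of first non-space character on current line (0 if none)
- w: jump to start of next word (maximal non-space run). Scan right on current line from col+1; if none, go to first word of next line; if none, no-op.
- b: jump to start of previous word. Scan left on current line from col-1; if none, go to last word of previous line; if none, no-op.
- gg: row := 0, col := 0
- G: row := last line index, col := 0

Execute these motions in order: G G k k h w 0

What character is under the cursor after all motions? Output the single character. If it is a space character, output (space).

After 1 (G): row=4 col=0 char='m'
After 2 (G): row=4 col=0 char='m'
After 3 (k): row=3 col=0 char='n'
After 4 (k): row=2 col=0 char='p'
After 5 (h): row=2 col=0 char='p'
After 6 (w): row=2 col=6 char='r'
After 7 (0): row=2 col=0 char='p'

Answer: p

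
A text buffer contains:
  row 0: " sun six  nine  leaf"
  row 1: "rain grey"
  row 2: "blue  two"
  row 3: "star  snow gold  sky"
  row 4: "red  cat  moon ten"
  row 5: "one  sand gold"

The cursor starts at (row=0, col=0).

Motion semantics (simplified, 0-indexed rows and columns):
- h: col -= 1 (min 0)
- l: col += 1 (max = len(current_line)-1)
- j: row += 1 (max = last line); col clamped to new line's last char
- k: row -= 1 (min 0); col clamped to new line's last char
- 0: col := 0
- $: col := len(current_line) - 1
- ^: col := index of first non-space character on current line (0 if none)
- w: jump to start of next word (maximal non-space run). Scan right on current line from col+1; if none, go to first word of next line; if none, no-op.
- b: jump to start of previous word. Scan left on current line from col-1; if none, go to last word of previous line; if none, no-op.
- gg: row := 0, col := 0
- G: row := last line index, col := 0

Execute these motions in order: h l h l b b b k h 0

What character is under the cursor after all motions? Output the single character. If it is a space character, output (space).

After 1 (h): row=0 col=0 char='_'
After 2 (l): row=0 col=1 char='s'
After 3 (h): row=0 col=0 char='_'
After 4 (l): row=0 col=1 char='s'
After 5 (b): row=0 col=1 char='s'
After 6 (b): row=0 col=1 char='s'
After 7 (b): row=0 col=1 char='s'
After 8 (k): row=0 col=1 char='s'
After 9 (h): row=0 col=0 char='_'
After 10 (0): row=0 col=0 char='_'

Answer: (space)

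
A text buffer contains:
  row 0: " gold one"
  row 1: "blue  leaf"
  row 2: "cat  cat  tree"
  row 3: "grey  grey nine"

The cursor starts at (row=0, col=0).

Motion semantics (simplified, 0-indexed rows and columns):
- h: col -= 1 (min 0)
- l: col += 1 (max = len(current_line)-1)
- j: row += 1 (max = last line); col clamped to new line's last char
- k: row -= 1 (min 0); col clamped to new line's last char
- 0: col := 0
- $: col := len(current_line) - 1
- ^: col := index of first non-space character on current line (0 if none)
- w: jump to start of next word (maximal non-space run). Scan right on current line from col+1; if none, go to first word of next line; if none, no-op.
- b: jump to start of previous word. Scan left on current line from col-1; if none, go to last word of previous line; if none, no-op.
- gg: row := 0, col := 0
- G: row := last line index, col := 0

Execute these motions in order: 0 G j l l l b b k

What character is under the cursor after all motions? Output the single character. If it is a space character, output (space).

After 1 (0): row=0 col=0 char='_'
After 2 (G): row=3 col=0 char='g'
After 3 (j): row=3 col=0 char='g'
After 4 (l): row=3 col=1 char='r'
After 5 (l): row=3 col=2 char='e'
After 6 (l): row=3 col=3 char='y'
After 7 (b): row=3 col=0 char='g'
After 8 (b): row=2 col=10 char='t'
After 9 (k): row=1 col=9 char='f'

Answer: f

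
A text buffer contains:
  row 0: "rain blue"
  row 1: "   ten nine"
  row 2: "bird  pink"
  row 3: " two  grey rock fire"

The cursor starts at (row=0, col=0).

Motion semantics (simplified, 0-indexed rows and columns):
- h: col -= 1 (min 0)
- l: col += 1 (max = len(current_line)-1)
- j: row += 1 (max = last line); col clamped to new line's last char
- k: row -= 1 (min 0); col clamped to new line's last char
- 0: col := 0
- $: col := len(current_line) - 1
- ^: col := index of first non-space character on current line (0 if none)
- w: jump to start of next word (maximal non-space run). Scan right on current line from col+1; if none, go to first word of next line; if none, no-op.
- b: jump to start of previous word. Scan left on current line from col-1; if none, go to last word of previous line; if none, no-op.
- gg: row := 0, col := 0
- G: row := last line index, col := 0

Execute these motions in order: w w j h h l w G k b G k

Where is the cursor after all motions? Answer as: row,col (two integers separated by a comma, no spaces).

After 1 (w): row=0 col=5 char='b'
After 2 (w): row=1 col=3 char='t'
After 3 (j): row=2 col=3 char='d'
After 4 (h): row=2 col=2 char='r'
After 5 (h): row=2 col=1 char='i'
After 6 (l): row=2 col=2 char='r'
After 7 (w): row=2 col=6 char='p'
After 8 (G): row=3 col=0 char='_'
After 9 (k): row=2 col=0 char='b'
After 10 (b): row=1 col=7 char='n'
After 11 (G): row=3 col=0 char='_'
After 12 (k): row=2 col=0 char='b'

Answer: 2,0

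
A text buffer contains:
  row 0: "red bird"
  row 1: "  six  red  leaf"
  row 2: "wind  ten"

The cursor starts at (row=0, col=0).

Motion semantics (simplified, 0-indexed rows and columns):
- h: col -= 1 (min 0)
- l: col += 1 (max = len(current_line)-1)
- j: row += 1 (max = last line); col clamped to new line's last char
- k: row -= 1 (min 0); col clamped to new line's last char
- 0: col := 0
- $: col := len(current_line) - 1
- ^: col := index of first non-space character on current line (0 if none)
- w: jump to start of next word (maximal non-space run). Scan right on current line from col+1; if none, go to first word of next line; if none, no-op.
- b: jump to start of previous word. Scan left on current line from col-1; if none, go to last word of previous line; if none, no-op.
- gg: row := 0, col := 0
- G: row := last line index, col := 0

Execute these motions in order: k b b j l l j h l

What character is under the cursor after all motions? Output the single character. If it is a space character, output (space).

Answer: n

Derivation:
After 1 (k): row=0 col=0 char='r'
After 2 (b): row=0 col=0 char='r'
After 3 (b): row=0 col=0 char='r'
After 4 (j): row=1 col=0 char='_'
After 5 (l): row=1 col=1 char='_'
After 6 (l): row=1 col=2 char='s'
After 7 (j): row=2 col=2 char='n'
After 8 (h): row=2 col=1 char='i'
After 9 (l): row=2 col=2 char='n'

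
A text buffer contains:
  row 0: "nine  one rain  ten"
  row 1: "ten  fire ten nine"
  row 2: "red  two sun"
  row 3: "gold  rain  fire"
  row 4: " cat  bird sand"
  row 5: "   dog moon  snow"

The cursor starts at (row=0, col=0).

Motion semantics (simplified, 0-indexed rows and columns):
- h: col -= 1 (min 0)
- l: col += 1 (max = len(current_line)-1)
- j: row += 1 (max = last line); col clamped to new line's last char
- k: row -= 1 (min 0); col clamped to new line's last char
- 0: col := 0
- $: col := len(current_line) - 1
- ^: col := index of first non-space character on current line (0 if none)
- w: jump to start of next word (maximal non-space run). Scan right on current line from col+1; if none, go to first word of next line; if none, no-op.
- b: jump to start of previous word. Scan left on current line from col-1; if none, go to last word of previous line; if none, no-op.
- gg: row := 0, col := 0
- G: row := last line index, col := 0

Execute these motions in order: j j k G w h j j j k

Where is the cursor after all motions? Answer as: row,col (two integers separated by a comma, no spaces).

After 1 (j): row=1 col=0 char='t'
After 2 (j): row=2 col=0 char='r'
After 3 (k): row=1 col=0 char='t'
After 4 (G): row=5 col=0 char='_'
After 5 (w): row=5 col=3 char='d'
After 6 (h): row=5 col=2 char='_'
After 7 (j): row=5 col=2 char='_'
After 8 (j): row=5 col=2 char='_'
After 9 (j): row=5 col=2 char='_'
After 10 (k): row=4 col=2 char='a'

Answer: 4,2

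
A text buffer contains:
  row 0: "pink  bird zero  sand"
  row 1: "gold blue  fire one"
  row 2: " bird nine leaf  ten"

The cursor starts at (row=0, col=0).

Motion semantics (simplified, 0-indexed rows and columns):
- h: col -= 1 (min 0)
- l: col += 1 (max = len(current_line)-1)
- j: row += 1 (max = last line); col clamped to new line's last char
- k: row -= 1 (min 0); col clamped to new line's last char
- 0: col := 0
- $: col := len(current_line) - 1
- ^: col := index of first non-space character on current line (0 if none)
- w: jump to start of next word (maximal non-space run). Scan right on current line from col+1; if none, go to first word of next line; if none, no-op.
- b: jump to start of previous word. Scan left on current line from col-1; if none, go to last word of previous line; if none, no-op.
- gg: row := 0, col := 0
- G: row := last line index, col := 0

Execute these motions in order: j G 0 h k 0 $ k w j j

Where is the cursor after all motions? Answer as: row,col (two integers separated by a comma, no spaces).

After 1 (j): row=1 col=0 char='g'
After 2 (G): row=2 col=0 char='_'
After 3 (0): row=2 col=0 char='_'
After 4 (h): row=2 col=0 char='_'
After 5 (k): row=1 col=0 char='g'
After 6 (0): row=1 col=0 char='g'
After 7 ($): row=1 col=18 char='e'
After 8 (k): row=0 col=18 char='a'
After 9 (w): row=1 col=0 char='g'
After 10 (j): row=2 col=0 char='_'
After 11 (j): row=2 col=0 char='_'

Answer: 2,0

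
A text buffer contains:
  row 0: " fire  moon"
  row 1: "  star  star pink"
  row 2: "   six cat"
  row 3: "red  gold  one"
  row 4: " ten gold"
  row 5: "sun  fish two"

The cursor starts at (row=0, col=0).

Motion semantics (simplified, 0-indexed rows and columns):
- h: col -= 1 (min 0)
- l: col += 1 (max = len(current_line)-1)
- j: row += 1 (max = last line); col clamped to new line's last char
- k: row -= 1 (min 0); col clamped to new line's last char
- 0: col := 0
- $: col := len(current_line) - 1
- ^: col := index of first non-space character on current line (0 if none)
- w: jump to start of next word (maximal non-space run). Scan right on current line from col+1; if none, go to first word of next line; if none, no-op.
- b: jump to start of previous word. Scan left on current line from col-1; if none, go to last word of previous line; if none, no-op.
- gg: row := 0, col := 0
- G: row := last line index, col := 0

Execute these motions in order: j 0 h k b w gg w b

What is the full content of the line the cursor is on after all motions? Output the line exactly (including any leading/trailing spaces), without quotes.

Answer:  fire  moon

Derivation:
After 1 (j): row=1 col=0 char='_'
After 2 (0): row=1 col=0 char='_'
After 3 (h): row=1 col=0 char='_'
After 4 (k): row=0 col=0 char='_'
After 5 (b): row=0 col=0 char='_'
After 6 (w): row=0 col=1 char='f'
After 7 (gg): row=0 col=0 char='_'
After 8 (w): row=0 col=1 char='f'
After 9 (b): row=0 col=1 char='f'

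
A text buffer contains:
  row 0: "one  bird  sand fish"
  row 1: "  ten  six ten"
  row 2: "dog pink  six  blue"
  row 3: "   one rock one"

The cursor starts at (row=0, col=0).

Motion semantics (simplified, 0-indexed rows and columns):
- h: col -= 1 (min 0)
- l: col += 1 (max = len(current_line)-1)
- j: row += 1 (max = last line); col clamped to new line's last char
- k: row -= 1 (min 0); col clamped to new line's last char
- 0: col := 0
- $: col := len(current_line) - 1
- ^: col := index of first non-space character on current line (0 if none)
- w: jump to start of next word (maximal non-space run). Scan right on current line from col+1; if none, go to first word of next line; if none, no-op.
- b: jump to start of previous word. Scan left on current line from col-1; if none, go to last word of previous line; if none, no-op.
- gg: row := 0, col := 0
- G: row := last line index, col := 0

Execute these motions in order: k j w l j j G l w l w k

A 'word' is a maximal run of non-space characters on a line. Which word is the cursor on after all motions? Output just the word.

After 1 (k): row=0 col=0 char='o'
After 2 (j): row=1 col=0 char='_'
After 3 (w): row=1 col=2 char='t'
After 4 (l): row=1 col=3 char='e'
After 5 (j): row=2 col=3 char='_'
After 6 (j): row=3 col=3 char='o'
After 7 (G): row=3 col=0 char='_'
After 8 (l): row=3 col=1 char='_'
After 9 (w): row=3 col=3 char='o'
After 10 (l): row=3 col=4 char='n'
After 11 (w): row=3 col=7 char='r'
After 12 (k): row=2 col=7 char='k'

Answer: pink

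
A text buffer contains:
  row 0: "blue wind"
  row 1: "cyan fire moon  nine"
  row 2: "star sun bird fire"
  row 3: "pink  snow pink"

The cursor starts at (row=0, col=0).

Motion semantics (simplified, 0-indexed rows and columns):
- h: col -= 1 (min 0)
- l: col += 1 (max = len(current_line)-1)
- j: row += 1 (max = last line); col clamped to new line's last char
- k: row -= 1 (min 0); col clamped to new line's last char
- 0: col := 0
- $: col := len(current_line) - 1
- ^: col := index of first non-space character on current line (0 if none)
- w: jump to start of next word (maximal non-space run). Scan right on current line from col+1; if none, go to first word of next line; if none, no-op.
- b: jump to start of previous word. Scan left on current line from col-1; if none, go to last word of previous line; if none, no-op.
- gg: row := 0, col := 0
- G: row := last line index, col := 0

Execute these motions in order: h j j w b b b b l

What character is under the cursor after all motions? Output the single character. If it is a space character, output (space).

Answer: i

Derivation:
After 1 (h): row=0 col=0 char='b'
After 2 (j): row=1 col=0 char='c'
After 3 (j): row=2 col=0 char='s'
After 4 (w): row=2 col=5 char='s'
After 5 (b): row=2 col=0 char='s'
After 6 (b): row=1 col=16 char='n'
After 7 (b): row=1 col=10 char='m'
After 8 (b): row=1 col=5 char='f'
After 9 (l): row=1 col=6 char='i'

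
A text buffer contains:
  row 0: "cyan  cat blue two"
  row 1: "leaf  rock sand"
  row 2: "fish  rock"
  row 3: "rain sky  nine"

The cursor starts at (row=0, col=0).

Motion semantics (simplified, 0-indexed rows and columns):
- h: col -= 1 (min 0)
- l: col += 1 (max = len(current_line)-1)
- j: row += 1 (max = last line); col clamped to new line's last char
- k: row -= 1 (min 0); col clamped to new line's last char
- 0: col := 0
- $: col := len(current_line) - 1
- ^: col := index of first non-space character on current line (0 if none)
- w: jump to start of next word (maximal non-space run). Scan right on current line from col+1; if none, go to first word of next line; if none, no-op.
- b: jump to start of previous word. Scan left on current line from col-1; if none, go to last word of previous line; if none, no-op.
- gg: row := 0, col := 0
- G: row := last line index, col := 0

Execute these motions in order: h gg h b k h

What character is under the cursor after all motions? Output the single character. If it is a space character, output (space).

After 1 (h): row=0 col=0 char='c'
After 2 (gg): row=0 col=0 char='c'
After 3 (h): row=0 col=0 char='c'
After 4 (b): row=0 col=0 char='c'
After 5 (k): row=0 col=0 char='c'
After 6 (h): row=0 col=0 char='c'

Answer: c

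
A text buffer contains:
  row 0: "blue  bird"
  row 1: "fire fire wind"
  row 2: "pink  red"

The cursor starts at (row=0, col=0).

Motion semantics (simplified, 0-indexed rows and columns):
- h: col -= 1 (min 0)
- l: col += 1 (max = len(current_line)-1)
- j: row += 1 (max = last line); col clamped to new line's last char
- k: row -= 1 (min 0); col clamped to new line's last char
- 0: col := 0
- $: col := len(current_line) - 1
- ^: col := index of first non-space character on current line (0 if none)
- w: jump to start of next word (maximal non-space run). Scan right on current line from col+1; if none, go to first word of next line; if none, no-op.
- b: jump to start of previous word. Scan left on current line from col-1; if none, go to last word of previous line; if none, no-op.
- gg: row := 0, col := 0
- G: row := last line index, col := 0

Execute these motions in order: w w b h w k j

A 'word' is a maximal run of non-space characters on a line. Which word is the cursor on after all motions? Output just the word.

Answer: fire

Derivation:
After 1 (w): row=0 col=6 char='b'
After 2 (w): row=1 col=0 char='f'
After 3 (b): row=0 col=6 char='b'
After 4 (h): row=0 col=5 char='_'
After 5 (w): row=0 col=6 char='b'
After 6 (k): row=0 col=6 char='b'
After 7 (j): row=1 col=6 char='i'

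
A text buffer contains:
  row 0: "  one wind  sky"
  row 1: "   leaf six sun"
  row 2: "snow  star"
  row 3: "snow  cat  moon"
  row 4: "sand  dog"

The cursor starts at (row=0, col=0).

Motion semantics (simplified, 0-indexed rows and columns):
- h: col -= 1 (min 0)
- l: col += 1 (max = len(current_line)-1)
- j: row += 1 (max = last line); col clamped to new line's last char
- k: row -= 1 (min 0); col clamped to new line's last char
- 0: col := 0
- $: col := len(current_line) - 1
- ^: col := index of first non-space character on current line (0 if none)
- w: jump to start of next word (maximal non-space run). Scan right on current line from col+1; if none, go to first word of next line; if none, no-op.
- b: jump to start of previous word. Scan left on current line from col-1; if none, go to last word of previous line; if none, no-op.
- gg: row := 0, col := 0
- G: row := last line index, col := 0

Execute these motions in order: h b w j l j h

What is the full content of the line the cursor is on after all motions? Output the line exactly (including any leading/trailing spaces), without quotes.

Answer: snow  star

Derivation:
After 1 (h): row=0 col=0 char='_'
After 2 (b): row=0 col=0 char='_'
After 3 (w): row=0 col=2 char='o'
After 4 (j): row=1 col=2 char='_'
After 5 (l): row=1 col=3 char='l'
After 6 (j): row=2 col=3 char='w'
After 7 (h): row=2 col=2 char='o'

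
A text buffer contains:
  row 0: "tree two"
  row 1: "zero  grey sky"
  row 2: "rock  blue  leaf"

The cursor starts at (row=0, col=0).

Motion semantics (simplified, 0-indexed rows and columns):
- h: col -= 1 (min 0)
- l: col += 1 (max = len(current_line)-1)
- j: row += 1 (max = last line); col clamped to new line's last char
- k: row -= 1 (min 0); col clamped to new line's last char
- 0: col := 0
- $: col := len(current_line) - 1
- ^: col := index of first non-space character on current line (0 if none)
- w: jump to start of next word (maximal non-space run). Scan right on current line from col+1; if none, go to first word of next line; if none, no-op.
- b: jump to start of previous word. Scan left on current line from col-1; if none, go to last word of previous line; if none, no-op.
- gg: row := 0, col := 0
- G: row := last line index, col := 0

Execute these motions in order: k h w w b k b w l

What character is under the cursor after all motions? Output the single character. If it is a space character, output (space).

After 1 (k): row=0 col=0 char='t'
After 2 (h): row=0 col=0 char='t'
After 3 (w): row=0 col=5 char='t'
After 4 (w): row=1 col=0 char='z'
After 5 (b): row=0 col=5 char='t'
After 6 (k): row=0 col=5 char='t'
After 7 (b): row=0 col=0 char='t'
After 8 (w): row=0 col=5 char='t'
After 9 (l): row=0 col=6 char='w'

Answer: w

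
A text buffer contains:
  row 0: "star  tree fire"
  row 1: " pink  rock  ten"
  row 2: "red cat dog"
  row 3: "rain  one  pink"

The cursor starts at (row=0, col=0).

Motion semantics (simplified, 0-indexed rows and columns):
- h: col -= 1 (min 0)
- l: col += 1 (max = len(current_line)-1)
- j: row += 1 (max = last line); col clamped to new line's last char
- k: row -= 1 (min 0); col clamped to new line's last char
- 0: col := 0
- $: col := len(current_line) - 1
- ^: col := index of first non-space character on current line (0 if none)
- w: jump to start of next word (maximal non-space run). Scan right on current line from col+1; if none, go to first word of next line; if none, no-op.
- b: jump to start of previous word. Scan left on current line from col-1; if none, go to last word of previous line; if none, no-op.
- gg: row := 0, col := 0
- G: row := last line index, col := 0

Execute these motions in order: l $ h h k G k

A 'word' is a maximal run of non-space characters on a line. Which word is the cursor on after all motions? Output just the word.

Answer: red

Derivation:
After 1 (l): row=0 col=1 char='t'
After 2 ($): row=0 col=14 char='e'
After 3 (h): row=0 col=13 char='r'
After 4 (h): row=0 col=12 char='i'
After 5 (k): row=0 col=12 char='i'
After 6 (G): row=3 col=0 char='r'
After 7 (k): row=2 col=0 char='r'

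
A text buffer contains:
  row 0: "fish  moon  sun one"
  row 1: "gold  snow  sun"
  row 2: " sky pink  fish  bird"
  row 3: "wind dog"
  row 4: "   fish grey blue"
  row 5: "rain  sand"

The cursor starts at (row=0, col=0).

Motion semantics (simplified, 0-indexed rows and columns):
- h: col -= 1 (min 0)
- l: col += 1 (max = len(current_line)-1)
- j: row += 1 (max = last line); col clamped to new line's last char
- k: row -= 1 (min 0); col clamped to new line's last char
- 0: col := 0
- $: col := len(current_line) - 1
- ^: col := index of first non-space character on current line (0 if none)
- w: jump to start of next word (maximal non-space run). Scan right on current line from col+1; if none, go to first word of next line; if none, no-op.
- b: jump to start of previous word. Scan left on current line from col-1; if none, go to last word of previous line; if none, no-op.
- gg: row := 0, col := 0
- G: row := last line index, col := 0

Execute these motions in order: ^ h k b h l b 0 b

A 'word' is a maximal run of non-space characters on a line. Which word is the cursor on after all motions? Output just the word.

Answer: fish

Derivation:
After 1 (^): row=0 col=0 char='f'
After 2 (h): row=0 col=0 char='f'
After 3 (k): row=0 col=0 char='f'
After 4 (b): row=0 col=0 char='f'
After 5 (h): row=0 col=0 char='f'
After 6 (l): row=0 col=1 char='i'
After 7 (b): row=0 col=0 char='f'
After 8 (0): row=0 col=0 char='f'
After 9 (b): row=0 col=0 char='f'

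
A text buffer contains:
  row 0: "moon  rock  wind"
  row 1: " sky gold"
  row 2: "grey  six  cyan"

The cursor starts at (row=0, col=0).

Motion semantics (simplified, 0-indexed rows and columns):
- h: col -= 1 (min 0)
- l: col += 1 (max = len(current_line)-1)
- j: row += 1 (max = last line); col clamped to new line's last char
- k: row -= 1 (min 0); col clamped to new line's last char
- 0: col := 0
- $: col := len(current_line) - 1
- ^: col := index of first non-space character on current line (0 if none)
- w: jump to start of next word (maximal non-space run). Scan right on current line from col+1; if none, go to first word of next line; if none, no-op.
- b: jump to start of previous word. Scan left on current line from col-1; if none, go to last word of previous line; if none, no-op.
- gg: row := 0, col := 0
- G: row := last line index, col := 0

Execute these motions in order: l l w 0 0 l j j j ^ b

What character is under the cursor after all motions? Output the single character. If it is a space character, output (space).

After 1 (l): row=0 col=1 char='o'
After 2 (l): row=0 col=2 char='o'
After 3 (w): row=0 col=6 char='r'
After 4 (0): row=0 col=0 char='m'
After 5 (0): row=0 col=0 char='m'
After 6 (l): row=0 col=1 char='o'
After 7 (j): row=1 col=1 char='s'
After 8 (j): row=2 col=1 char='r'
After 9 (j): row=2 col=1 char='r'
After 10 (^): row=2 col=0 char='g'
After 11 (b): row=1 col=5 char='g'

Answer: g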